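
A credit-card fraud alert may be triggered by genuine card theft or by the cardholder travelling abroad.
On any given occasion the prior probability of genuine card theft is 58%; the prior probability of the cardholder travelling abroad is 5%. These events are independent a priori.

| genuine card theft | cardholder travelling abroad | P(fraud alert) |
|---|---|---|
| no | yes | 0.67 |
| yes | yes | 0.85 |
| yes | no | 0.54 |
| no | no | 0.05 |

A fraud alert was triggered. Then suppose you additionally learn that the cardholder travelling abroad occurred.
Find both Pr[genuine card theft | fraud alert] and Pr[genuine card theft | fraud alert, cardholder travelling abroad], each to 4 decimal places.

P(fraud alert) = 0.05×0.42×0.95 + 0.67×0.42×0.05 + 0.54×0.58×0.95 + 0.85×0.58×0.05 = 0.019950 + 0.014070 + 0.297540 + 0.024650 = 0.356210
The genuine card theft-present share is 0.297540 + 0.024650 = 0.322190.
Hence the posterior is 0.322190/0.356210 ≈ 0.9045.

With the extra evidence:
Numerator (weight on configurations with genuine card theft): 0.85·0.58 = 0.493000
The normalizing constant is 0.67·0.42 + 0.85·0.58 = 0.774400
Posterior = 0.493000 / 0.774400 ≈ 0.6366
— cardholder travelling abroad explains away the evidence for genuine card theft.

Pr[genuine card theft | fraud alert] ≈ 0.9045; Pr[genuine card theft | fraud alert, cardholder travelling abroad] ≈ 0.6366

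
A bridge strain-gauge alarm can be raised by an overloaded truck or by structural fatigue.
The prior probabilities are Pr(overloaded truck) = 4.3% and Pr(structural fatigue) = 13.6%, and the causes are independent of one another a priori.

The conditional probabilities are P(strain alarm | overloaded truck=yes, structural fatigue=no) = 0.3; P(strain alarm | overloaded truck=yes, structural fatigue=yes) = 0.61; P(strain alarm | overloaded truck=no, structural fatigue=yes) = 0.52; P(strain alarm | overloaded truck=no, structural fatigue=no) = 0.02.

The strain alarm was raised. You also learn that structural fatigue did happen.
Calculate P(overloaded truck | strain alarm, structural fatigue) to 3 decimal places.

P(overloaded truck | strain alarm, structural fatigue) ≈ 0.050

P(strain alarm | structural fatigue) = 0.52*0.957 + 0.61*0.043 = 0.497640 + 0.026230 = 0.523870
Restricting to configurations with overloaded truck present: 0.61*0.043 = 0.026230.
Hence the posterior is 0.026230/0.523870 ≈ 0.050.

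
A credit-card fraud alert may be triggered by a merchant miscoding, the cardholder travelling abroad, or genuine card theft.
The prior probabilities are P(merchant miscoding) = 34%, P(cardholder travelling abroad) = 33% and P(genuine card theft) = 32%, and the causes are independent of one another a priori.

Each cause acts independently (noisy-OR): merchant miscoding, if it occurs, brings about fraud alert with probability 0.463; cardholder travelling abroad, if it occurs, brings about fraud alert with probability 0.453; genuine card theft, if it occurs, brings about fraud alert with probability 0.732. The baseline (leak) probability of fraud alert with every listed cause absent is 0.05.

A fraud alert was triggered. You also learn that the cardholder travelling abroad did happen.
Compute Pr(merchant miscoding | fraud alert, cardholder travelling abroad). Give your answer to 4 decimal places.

Under noisy-OR, P(fraud alert | causes) = 1 − (1−0.05)·∏(1−qᵢ) over the active causes.
Sum P(fraud alert|·) weighted by the priors over the 4 (merchant miscoding, genuine card theft) configurations:
  P(fraud alert | cardholder travelling abroad) = 0.48035×0.66×0.68 + 0.860734×0.66×0.32 + 0.720948×0.34×0.68 + 0.925214×0.34×0.32
        = 0.215581 + 0.181787 + 0.166683 + 0.100663 = 0.664714
Keeping only the merchant miscoding-present terms gives 0.267346, so
  P(merchant miscoding | fraud alert, cardholder travelling abroad) = 0.267346 / 0.664714 ≈ 0.4022

Pr(merchant miscoding | fraud alert, cardholder travelling abroad) ≈ 0.4022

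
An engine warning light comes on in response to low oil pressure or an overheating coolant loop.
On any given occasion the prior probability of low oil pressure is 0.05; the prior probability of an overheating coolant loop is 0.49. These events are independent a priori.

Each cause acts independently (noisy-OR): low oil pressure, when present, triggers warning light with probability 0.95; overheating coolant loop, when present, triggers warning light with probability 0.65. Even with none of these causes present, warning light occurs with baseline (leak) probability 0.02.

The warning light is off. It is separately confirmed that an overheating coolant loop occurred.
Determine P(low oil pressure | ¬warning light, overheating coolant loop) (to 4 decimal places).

P(low oil pressure | ¬warning light, overheating coolant loop) ≈ 0.0026

Under noisy-OR, P(warning light | causes) = 1 − (1−0.02)·∏(1−qᵢ) over the active causes.
P(¬warning light | overheating coolant loop) = 0.343·0.95 + 0.01715·0.05 = 0.325850 + 0.000857 = 0.326707
The low oil pressure-present share is 0.01715·0.05 = 0.000857.
P(low oil pressure | ¬warning light, overheating coolant loop) = 0.000857 / 0.326707 ≈ 0.0026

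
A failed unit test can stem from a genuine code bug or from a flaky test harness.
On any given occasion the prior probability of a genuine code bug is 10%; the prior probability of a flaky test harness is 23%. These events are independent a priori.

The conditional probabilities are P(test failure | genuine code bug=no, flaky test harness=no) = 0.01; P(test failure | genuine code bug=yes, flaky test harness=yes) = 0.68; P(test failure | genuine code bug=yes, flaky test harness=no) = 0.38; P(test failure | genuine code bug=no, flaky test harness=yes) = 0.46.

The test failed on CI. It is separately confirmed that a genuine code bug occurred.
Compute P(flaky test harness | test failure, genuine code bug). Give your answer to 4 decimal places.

Weight on flaky test harness=true, given the evidence: 0.68*0.23 = 0.156400
Denominator P(test failure | genuine code bug): 0.38*0.77 + 0.68*0.23 = 0.449000
P(flaky test harness | test failure, genuine code bug) = 0.156400/0.449000 ≈ 0.3483

P(flaky test harness | test failure, genuine code bug) ≈ 0.3483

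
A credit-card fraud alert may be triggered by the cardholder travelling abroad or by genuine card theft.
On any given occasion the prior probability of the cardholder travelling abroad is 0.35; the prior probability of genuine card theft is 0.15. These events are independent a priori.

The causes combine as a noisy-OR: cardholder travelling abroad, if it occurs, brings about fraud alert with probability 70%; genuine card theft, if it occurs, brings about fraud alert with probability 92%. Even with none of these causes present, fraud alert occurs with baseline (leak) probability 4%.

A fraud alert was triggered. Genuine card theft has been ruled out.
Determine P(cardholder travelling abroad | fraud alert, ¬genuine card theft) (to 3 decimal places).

Under noisy-OR, P(fraud alert | causes) = 1 − (1−0.04)·∏(1−qᵢ) over the active causes.
Enumerate both values of cardholder travelling abroad and weight by the priors:
  P(fraud alert | ¬genuine card theft) = 0.04·0.65 + 0.712·0.35
        = 0.026000 + 0.249200 = 0.275200
The terms with cardholder travelling abroad present sum to 0.249200, so
  P(cardholder travelling abroad | fraud alert, ¬genuine card theft) = 0.249200 / 0.275200 ≈ 0.906

P(cardholder travelling abroad | fraud alert, ¬genuine card theft) ≈ 0.906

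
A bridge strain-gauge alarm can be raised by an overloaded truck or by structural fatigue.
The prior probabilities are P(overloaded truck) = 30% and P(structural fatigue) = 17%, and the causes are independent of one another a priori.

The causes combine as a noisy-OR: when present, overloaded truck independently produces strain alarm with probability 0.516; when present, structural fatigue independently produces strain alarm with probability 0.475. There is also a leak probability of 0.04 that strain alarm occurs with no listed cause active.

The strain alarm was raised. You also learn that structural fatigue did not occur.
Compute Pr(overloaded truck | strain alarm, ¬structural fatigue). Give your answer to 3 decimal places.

Pr(overloaded truck | strain alarm, ¬structural fatigue) ≈ 0.852

Under noisy-OR, P(strain alarm | causes) = 1 − (1−0.04)·∏(1−qᵢ) over the active causes.
P(strain alarm | ¬structural fatigue) = 0.04·0.7 + 0.53536·0.3 = 0.028000 + 0.160608 = 0.188608
Restricting to configurations with overloaded truck present: 0.53536·0.3 = 0.160608.
Hence the posterior is 0.160608/0.188608 ≈ 0.852.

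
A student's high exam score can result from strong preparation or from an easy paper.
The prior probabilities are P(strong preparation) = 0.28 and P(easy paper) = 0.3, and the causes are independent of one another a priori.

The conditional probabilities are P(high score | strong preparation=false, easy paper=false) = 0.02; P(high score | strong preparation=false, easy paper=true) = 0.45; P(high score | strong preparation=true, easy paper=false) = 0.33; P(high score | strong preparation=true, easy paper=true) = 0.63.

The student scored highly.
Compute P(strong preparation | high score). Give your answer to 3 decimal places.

P(high score) = 0.02·0.72·0.7 + 0.45·0.72·0.3 + 0.33·0.28·0.7 + 0.63·0.28·0.3 = 0.010080 + 0.097200 + 0.064680 + 0.052920 = 0.224880
Restricting to configurations with strong preparation present: 0.064680 + 0.052920 = 0.117600.
Hence the posterior is 0.117600/0.224880 ≈ 0.523.

P(strong preparation | high score) ≈ 0.523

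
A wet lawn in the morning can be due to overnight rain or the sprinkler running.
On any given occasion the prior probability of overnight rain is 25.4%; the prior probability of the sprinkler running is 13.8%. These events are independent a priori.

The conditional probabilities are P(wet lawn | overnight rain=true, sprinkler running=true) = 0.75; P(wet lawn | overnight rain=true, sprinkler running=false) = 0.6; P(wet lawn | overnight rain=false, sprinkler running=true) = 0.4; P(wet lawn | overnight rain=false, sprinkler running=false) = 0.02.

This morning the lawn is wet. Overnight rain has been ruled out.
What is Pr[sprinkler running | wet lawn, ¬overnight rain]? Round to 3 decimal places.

Numerator (weight on configurations with sprinkler running): 0.4*0.138 = 0.055200
Denominator P(wet lawn | ¬overnight rain): 0.02*0.862 + 0.4*0.138 = 0.072440
P(sprinkler running | wet lawn, ¬overnight rain) = 0.055200/0.072440 ≈ 0.762

Pr[sprinkler running | wet lawn, ¬overnight rain] ≈ 0.762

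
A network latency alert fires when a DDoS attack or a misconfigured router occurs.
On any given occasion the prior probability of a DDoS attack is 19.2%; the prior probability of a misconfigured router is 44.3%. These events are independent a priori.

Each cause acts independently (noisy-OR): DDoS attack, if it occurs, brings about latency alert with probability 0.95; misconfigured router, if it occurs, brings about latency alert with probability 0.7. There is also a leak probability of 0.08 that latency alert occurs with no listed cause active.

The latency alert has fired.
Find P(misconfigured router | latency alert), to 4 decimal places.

P(misconfigured router | latency alert) ≈ 0.7131

Under noisy-OR, P(latency alert | causes) = 1 − (1−0.08)·∏(1−qᵢ) over the active causes.
For the numerator, keep only misconfigured router=true terms: 0.259151 + 0.083882 = 0.343033
Normalizer over all consistent configurations: 0.08*0.808*0.557 + 0.724*0.808*0.443 + 0.954*0.192*0.557 + 0.9862*0.192*0.443 = 0.481062
Posterior = 0.343033 / 0.481062 ≈ 0.7131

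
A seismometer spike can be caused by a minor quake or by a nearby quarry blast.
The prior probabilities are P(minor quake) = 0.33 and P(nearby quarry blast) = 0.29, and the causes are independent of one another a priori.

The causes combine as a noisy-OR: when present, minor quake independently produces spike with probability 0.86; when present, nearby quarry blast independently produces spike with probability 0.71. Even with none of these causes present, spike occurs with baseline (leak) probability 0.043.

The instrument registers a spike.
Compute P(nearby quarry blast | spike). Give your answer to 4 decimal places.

Under noisy-OR, P(spike | causes) = 1 − (1−0.043)·∏(1−qᵢ) over the active causes.
P(spike) = 0.043·0.67·0.71 + 0.72247·0.67·0.29 + 0.86602·0.33·0.71 + 0.961146·0.33·0.29 = 0.020455 + 0.140376 + 0.202908 + 0.091982 = 0.455721
Of this, 0.232358 comes from 0.140376 + 0.091982 (the nearby quarry blast=true cases).
So P(nearby quarry blast | spike) = 0.232358/0.455721 ≈ 0.5099.

P(nearby quarry blast | spike) ≈ 0.5099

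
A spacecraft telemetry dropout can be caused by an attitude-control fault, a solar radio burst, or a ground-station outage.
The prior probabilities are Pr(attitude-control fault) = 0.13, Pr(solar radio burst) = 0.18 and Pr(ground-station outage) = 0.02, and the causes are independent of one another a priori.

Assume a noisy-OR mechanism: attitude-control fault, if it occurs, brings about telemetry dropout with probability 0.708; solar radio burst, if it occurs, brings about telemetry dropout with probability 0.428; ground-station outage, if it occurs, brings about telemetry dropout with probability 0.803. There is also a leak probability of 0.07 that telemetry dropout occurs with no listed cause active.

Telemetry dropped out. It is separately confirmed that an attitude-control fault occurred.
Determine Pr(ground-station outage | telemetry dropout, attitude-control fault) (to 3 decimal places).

Pr(ground-station outage | telemetry dropout, attitude-control fault) ≈ 0.025

Under noisy-OR, P(telemetry dropout | causes) = 1 − (1−0.07)·∏(1−qᵢ) over the active causes.
By total probability over the 4 (solar radio burst, ground-station outage) configurations:
  P(telemetry dropout | attitude-control fault) = 0.72844*0.82*0.98 + 0.946503*0.82*0.02 + 0.844668*0.18*0.98 + 0.9694*0.18*0.02
        = 0.585374 + 0.015523 + 0.148999 + 0.003490 = 0.753386
Configurations with ground-station outage contribute 0.019013, so
  P(ground-station outage | telemetry dropout, attitude-control fault) = 0.019013 / 0.753386 ≈ 0.025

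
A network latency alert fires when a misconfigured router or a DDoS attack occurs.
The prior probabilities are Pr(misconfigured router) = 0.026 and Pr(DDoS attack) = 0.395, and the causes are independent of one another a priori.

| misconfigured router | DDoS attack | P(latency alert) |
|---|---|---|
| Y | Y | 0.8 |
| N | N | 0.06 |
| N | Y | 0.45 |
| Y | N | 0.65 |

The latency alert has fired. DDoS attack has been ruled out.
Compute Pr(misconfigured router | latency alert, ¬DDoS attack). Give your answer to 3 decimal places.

Pr(misconfigured router | latency alert, ¬DDoS attack) ≈ 0.224

Enumerate both values of misconfigured router and weight by the priors:
  P(latency alert | ¬DDoS attack) = 0.06·0.974 + 0.65·0.026
        = 0.058440 + 0.016900 = 0.075340
Keeping only the misconfigured router-present terms gives 0.016900, so
  P(misconfigured router | latency alert, ¬DDoS attack) = 0.016900 / 0.075340 ≈ 0.224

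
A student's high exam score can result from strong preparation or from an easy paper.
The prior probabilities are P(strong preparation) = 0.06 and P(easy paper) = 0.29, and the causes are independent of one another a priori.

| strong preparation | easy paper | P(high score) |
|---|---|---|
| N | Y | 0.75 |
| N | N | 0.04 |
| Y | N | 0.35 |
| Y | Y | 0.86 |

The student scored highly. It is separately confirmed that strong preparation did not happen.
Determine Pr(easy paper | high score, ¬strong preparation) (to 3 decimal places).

By total probability over both values of easy paper:
  P(high score | ¬strong preparation) = 0.04·0.71 + 0.75·0.29
        = 0.028400 + 0.217500 = 0.245900
Keeping only the easy paper-present terms gives 0.217500, so
  P(easy paper | high score, ¬strong preparation) = 0.217500 / 0.245900 ≈ 0.885

Pr(easy paper | high score, ¬strong preparation) ≈ 0.885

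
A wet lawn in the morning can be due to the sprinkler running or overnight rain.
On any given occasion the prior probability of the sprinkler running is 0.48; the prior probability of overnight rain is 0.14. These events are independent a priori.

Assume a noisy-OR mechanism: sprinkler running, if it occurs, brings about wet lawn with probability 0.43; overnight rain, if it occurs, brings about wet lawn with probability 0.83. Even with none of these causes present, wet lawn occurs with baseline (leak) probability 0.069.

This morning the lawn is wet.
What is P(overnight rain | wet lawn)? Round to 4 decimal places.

Under noisy-OR, P(wet lawn | causes) = 1 − (1−0.069)·∏(1−qᵢ) over the active causes.
P(wet lawn) = 0.069*0.52*0.86 + 0.84173*0.52*0.14 + 0.46933*0.48*0.86 + 0.909786*0.48*0.14 = 0.030857 + 0.061278 + 0.193739 + 0.061138 = 0.347012
Of this, 0.122416 comes from 0.061278 + 0.061138 (the overnight rain=true cases).
Hence the posterior is 0.122416/0.347012 ≈ 0.3528.

P(overnight rain | wet lawn) ≈ 0.3528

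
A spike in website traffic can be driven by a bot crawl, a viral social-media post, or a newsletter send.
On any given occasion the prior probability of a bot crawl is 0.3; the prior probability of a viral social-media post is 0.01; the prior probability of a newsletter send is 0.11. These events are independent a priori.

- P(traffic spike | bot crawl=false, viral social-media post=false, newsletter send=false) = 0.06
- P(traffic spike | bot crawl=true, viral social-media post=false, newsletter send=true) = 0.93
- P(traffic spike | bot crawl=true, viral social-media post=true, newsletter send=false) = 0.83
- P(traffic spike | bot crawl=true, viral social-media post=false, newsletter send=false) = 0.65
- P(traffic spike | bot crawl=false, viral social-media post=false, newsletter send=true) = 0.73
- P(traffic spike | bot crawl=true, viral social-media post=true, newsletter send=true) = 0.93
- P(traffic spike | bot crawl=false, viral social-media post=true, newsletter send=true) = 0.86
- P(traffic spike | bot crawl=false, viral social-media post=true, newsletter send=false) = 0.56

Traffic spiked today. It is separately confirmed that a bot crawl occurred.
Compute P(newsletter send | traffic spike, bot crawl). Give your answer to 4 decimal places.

P(newsletter send | traffic spike, bot crawl) ≈ 0.1499

Weight on newsletter send=true, given the evidence: 0.101277 + 0.001023 = 0.102300
The normalizing constant is 0.65×0.99×0.89 + 0.93×0.99×0.11 + 0.83×0.01×0.89 + 0.93×0.01×0.11 = 0.682402
Posterior = 0.102300 / 0.682402 ≈ 0.1499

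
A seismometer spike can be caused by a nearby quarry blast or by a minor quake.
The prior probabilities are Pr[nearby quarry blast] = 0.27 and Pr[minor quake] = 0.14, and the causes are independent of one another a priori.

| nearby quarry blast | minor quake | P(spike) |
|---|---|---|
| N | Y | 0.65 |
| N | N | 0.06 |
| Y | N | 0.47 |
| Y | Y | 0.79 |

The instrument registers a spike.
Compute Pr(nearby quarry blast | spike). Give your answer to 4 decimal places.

Pr(nearby quarry blast | spike) ≈ 0.5718

Sum P(spike|·) weighted by the priors over the 4 (nearby quarry blast, minor quake) configurations:
  P(spike) = 0.06*0.73*0.86 + 0.65*0.73*0.14 + 0.47*0.27*0.86 + 0.79*0.27*0.14
        = 0.037668 + 0.066430 + 0.109134 + 0.029862 = 0.243094
Keeping only the nearby quarry blast-present terms gives 0.138996, so
  P(nearby quarry blast | spike) = 0.138996 / 0.243094 ≈ 0.5718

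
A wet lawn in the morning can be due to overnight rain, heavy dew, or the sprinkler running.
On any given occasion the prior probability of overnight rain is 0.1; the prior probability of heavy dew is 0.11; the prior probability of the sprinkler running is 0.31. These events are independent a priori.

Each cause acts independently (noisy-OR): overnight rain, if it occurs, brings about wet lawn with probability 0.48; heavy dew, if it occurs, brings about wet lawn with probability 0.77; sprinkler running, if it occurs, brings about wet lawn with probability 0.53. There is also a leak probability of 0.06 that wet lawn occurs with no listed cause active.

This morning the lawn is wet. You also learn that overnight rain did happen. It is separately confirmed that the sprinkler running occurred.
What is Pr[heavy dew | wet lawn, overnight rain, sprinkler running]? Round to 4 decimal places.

Pr[heavy dew | wet lawn, overnight rain, sprinkler running] ≈ 0.1319

Under noisy-OR, P(wet lawn | causes) = 1 − (1−0.06)·∏(1−qᵢ) over the active causes.
Sum P(wet lawn|·) weighted by the priors over both values of heavy dew:
  P(wet lawn | overnight rain, sprinkler running) = 0.770264×0.89 + 0.947161×0.11
        = 0.685535 + 0.104188 = 0.789723
Configurations with heavy dew contribute 0.104188, so
  P(heavy dew | wet lawn, overnight rain, sprinkler running) = 0.104188 / 0.789723 ≈ 0.1319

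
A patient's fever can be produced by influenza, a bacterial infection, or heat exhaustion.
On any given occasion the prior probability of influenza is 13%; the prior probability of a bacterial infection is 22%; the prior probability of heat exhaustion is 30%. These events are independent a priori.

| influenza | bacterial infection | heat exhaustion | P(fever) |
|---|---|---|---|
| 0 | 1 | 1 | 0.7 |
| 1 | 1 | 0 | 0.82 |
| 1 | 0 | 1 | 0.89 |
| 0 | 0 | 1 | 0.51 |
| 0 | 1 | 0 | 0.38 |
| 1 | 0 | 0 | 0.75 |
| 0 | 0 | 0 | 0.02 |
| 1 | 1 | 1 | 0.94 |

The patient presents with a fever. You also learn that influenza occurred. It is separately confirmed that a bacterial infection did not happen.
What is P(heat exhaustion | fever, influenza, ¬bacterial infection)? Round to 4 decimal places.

For the numerator, keep only heat exhaustion=true terms: 0.89×0.3 = 0.267000
Normalizer over all consistent configurations: 0.75×0.7 + 0.89×0.3 = 0.792000
Posterior = 0.267000 / 0.792000 ≈ 0.3371

P(heat exhaustion | fever, influenza, ¬bacterial infection) ≈ 0.3371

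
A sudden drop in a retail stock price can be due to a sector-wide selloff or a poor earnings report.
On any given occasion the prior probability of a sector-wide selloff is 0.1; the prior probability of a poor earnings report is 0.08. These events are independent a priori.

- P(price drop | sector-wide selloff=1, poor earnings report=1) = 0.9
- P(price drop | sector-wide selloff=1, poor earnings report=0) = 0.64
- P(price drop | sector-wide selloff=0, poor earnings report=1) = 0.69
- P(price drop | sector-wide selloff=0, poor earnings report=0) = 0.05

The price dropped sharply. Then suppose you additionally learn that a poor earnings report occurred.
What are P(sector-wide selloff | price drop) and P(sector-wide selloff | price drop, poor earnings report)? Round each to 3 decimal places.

For the numerator, keep only sector-wide selloff=true terms: 0.058880 + 0.007200 = 0.066080
The normalizing constant is 0.05·0.9·0.92 + 0.69·0.9·0.08 + 0.64·0.1·0.92 + 0.9·0.1·0.08 = 0.157160
P(sector-wide selloff | price drop) = 0.066080/0.157160 ≈ 0.420

Now condition on the additional information:
By total probability over both values of sector-wide selloff:
  P(price drop | poor earnings report) = 0.69×0.9 + 0.9×0.1
        = 0.621000 + 0.090000 = 0.711000
The terms with sector-wide selloff present sum to 0.090000, so
  P(sector-wide selloff | price drop, poor earnings report) = 0.090000 / 0.711000 ≈ 0.127
Conditioning on poor earnings report lowers the posterior on sector-wide selloff: the classic explaining-away effect in a common-effect structure.

P(sector-wide selloff | price drop) ≈ 0.420; P(sector-wide selloff | price drop, poor earnings report) ≈ 0.127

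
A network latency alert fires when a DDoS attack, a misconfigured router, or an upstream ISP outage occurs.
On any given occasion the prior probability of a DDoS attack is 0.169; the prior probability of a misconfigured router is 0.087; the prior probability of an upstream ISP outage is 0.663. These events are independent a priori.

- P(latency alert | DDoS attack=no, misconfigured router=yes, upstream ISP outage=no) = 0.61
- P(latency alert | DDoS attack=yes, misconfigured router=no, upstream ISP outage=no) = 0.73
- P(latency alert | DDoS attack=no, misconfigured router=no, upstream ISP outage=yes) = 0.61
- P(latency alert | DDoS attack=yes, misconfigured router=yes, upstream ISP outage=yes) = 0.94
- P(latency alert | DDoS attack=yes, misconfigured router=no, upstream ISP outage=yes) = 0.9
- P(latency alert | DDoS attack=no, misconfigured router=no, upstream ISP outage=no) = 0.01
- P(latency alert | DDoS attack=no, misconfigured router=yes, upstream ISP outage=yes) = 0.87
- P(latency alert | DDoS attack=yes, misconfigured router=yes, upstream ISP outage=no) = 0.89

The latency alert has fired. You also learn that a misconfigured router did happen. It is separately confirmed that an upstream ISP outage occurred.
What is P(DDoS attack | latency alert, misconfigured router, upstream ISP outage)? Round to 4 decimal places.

P(DDoS attack | latency alert, misconfigured router, upstream ISP outage) ≈ 0.1801

Weight on DDoS attack=true, given the evidence: 0.94×0.169 = 0.158860
The normalizing constant is 0.87×0.831 + 0.94×0.169 = 0.881830
Posterior = 0.158860 / 0.881830 ≈ 0.1801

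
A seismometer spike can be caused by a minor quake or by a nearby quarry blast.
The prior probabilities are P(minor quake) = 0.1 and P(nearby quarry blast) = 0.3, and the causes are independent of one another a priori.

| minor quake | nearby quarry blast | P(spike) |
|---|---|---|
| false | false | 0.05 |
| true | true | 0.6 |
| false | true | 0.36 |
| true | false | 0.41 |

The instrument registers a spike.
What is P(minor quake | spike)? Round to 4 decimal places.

Numerator (weight on configurations with minor quake): 0.028700 + 0.018000 = 0.046700
The normalizing constant is 0.05×0.9×0.7 + 0.36×0.9×0.3 + 0.41×0.1×0.7 + 0.6×0.1×0.3 = 0.175400
P(minor quake | spike) = 0.046700/0.175400 ≈ 0.2662

P(minor quake | spike) ≈ 0.2662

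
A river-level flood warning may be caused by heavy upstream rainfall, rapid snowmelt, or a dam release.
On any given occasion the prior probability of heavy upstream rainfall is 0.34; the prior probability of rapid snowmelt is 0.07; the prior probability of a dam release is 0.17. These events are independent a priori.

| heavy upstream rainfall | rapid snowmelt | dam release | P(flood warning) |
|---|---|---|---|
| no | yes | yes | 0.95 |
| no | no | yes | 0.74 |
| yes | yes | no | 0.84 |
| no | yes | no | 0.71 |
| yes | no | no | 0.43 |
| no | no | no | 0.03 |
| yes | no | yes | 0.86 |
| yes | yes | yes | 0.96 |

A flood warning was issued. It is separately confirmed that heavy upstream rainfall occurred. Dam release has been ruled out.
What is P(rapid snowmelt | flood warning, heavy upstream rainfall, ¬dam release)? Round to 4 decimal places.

P(flood warning | heavy upstream rainfall, ¬dam release) = 0.43*0.93 + 0.84*0.07 = 0.399900 + 0.058800 = 0.458700
Restricting to configurations with rapid snowmelt present: 0.84*0.07 = 0.058800.
Hence the posterior is 0.058800/0.458700 ≈ 0.1282.

P(rapid snowmelt | flood warning, heavy upstream rainfall, ¬dam release) ≈ 0.1282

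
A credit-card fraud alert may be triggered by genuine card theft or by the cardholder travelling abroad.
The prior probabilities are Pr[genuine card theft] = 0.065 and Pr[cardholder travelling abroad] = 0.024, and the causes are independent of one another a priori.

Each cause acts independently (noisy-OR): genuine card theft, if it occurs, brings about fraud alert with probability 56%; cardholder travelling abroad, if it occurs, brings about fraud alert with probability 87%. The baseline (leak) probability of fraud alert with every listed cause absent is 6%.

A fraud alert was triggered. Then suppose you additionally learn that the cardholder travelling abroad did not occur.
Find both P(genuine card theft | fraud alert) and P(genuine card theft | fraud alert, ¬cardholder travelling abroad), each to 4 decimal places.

Under noisy-OR, P(fraud alert | causes) = 1 − (1−0.06)·∏(1−qᵢ) over the active causes.
Weight on genuine card theft=true, given the evidence: 0.037201 + 0.001476 = 0.038677
Normalizer over all consistent configurations: 0.06*0.935*0.976 + 0.8778*0.935*0.024 + 0.5864*0.065*0.976 + 0.946232*0.065*0.024 = 0.113129
P(genuine card theft | fraud alert) = 0.038677/0.113129 ≈ 0.3419

With the extra evidence:
By total probability over both values of genuine card theft:
  P(fraud alert | ¬cardholder travelling abroad) = 0.06*0.935 + 0.5864*0.065
        = 0.056100 + 0.038116 = 0.094216
Keeping only the genuine card theft-present terms gives 0.038116, so
  P(genuine card theft | fraud alert, ¬cardholder travelling abroad) = 0.038116 / 0.094216 ≈ 0.4046
Ruling out cardholder travelling abroad raises the posterior on genuine card theft — the flip side of explaining away.

P(genuine card theft | fraud alert) ≈ 0.3419; P(genuine card theft | fraud alert, ¬cardholder travelling abroad) ≈ 0.4046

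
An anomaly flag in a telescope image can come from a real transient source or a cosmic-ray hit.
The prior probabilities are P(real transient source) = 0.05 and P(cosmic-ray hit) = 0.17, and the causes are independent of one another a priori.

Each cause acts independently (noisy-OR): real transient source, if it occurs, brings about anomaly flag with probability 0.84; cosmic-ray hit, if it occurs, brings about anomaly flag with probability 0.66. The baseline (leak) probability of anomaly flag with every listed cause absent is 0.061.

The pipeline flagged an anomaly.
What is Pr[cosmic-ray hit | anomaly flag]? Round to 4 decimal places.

Under noisy-OR, P(anomaly flag | causes) = 1 − (1−0.061)·∏(1−qᵢ) over the active causes.
Numerator (weight on configurations with cosmic-ray hit): 0.109940 + 0.008066 = 0.118006
Normalizer over all consistent configurations: 0.061*0.95*0.83 + 0.68074*0.95*0.17 + 0.84976*0.05*0.83 + 0.948918*0.05*0.17 = 0.201369
Posterior = 0.118006 / 0.201369 ≈ 0.5860

Pr[cosmic-ray hit | anomaly flag] ≈ 0.5860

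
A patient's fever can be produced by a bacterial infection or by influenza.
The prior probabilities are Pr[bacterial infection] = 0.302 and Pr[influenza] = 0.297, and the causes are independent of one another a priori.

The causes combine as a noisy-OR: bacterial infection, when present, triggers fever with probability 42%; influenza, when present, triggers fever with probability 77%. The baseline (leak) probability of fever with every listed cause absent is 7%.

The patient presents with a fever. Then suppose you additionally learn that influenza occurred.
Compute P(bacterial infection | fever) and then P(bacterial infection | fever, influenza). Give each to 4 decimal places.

P(bacterial infection | fever) ≈ 0.4720; P(bacterial infection | fever, influenza) ≈ 0.3253

Under noisy-OR, P(fever | causes) = 1 − (1−0.07)·∏(1−qᵢ) over the active causes.
P(fever) = 0.07*0.698*0.703 + 0.7861*0.698*0.297 + 0.4606*0.302*0.703 + 0.875938*0.302*0.297 = 0.034349 + 0.162963 + 0.097788 + 0.078566 = 0.373666
Of this, 0.176354 comes from 0.097788 + 0.078566 (the bacterial infection=true cases).
P(bacterial infection | fever) = 0.176354 / 0.373666 ≈ 0.4720

Now also conditioning on influenza=true:
Weight on bacterial infection=true, given the evidence: 0.875938*0.302 = 0.264533
Normalizer over all consistent configurations: 0.7861*0.698 + 0.875938*0.302 = 0.813231
Posterior = 0.264533 / 0.813231 ≈ 0.3253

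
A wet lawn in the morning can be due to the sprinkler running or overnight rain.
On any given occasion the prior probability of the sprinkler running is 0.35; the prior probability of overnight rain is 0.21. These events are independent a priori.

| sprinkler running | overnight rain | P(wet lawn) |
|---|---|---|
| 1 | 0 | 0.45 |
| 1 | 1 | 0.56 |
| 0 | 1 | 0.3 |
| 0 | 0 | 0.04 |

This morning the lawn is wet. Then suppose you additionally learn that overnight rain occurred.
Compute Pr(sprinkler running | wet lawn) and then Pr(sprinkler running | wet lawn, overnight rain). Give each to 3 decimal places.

Sum P(wet lawn|·) weighted by the priors over the 4 (sprinkler running, overnight rain) configurations:
  P(wet lawn) = 0.04·0.65·0.79 + 0.3·0.65·0.21 + 0.45·0.35·0.79 + 0.56·0.35·0.21
        = 0.020540 + 0.040950 + 0.124425 + 0.041160 = 0.227075
Configurations with sprinkler running contribute 0.165585, so
  P(sprinkler running | wet lawn) = 0.165585 / 0.227075 ≈ 0.729

With the extra evidence:
By total probability over both values of sprinkler running:
  P(wet lawn | overnight rain) = 0.3*0.65 + 0.56*0.35
        = 0.195000 + 0.196000 = 0.391000
The terms with sprinkler running present sum to 0.196000, so
  P(sprinkler running | wet lawn, overnight rain) = 0.196000 / 0.391000 ≈ 0.501
Conditioning on overnight rain lowers the posterior on sprinkler running: the classic explaining-away effect in a common-effect structure.

Pr(sprinkler running | wet lawn) ≈ 0.729; Pr(sprinkler running | wet lawn, overnight rain) ≈ 0.501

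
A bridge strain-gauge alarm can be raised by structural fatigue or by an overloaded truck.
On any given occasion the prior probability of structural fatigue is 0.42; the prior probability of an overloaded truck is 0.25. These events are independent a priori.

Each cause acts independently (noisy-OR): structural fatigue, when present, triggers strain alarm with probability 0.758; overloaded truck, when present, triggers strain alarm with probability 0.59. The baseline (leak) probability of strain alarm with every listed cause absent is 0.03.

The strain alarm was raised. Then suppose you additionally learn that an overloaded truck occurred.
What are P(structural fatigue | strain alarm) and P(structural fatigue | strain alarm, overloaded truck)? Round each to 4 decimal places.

Under noisy-OR, P(strain alarm | causes) = 1 − (1−0.03)·∏(1−qᵢ) over the active causes.
P(strain alarm) = 0.03×0.58×0.75 + 0.6023×0.58×0.25 + 0.76526×0.42×0.75 + 0.903757×0.42×0.25 = 0.013050 + 0.087333 + 0.241057 + 0.094894 = 0.436334
Restricting to configurations with structural fatigue present: 0.241057 + 0.094894 = 0.335951.
P(structural fatigue | strain alarm) = 0.335951 / 0.436334 ≈ 0.7699

Now also conditioning on overloaded truck=true:
Enumerate both values of structural fatigue and weight by the priors:
  P(strain alarm | overloaded truck) = 0.6023*0.58 + 0.903757*0.42
        = 0.349334 + 0.379578 = 0.728912
Configurations with structural fatigue contribute 0.379578, so
  P(structural fatigue | strain alarm, overloaded truck) = 0.379578 / 0.728912 ≈ 0.5207
Conditioning on overloaded truck lowers the posterior on structural fatigue: the classic explaining-away effect in a common-effect structure.

P(structural fatigue | strain alarm) ≈ 0.7699; P(structural fatigue | strain alarm, overloaded truck) ≈ 0.5207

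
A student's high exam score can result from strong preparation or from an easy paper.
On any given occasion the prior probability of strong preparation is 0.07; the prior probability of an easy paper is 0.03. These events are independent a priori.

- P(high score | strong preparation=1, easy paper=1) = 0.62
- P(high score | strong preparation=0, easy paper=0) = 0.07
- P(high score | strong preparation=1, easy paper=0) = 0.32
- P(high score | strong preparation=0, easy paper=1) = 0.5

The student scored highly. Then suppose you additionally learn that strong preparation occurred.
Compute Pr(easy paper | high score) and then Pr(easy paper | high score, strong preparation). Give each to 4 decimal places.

Pr(easy paper | high score) ≈ 0.1523; Pr(easy paper | high score, strong preparation) ≈ 0.0565

Weight on easy paper=true, given the evidence: 0.013950 + 0.001302 = 0.015252
The normalizing constant is 0.07×0.93×0.97 + 0.5×0.93×0.03 + 0.32×0.07×0.97 + 0.62×0.07×0.03 = 0.100127
P(easy paper | high score) = 0.015252/0.100127 ≈ 0.1523

With the extra evidence:
Weight on easy paper=true, given the evidence: 0.62×0.03 = 0.018600
Normalizer over all consistent configurations: 0.32×0.97 + 0.62×0.03 = 0.329000
P(easy paper | high score, strong preparation) = 0.018600/0.329000 ≈ 0.0565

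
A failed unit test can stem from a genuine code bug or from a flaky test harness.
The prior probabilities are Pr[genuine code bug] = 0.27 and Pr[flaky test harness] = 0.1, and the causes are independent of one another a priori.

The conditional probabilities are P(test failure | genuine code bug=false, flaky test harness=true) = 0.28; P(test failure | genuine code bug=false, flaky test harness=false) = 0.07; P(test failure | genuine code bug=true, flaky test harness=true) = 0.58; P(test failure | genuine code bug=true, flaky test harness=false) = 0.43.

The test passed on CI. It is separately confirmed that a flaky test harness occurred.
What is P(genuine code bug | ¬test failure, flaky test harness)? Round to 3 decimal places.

Numerator (weight on configurations with genuine code bug): 0.42·0.27 = 0.113400
Denominator P(¬test failure | flaky test harness): 0.72·0.73 + 0.42·0.27 = 0.639000
P(genuine code bug | ¬test failure, flaky test harness) = 0.113400/0.639000 ≈ 0.177

P(genuine code bug | ¬test failure, flaky test harness) ≈ 0.177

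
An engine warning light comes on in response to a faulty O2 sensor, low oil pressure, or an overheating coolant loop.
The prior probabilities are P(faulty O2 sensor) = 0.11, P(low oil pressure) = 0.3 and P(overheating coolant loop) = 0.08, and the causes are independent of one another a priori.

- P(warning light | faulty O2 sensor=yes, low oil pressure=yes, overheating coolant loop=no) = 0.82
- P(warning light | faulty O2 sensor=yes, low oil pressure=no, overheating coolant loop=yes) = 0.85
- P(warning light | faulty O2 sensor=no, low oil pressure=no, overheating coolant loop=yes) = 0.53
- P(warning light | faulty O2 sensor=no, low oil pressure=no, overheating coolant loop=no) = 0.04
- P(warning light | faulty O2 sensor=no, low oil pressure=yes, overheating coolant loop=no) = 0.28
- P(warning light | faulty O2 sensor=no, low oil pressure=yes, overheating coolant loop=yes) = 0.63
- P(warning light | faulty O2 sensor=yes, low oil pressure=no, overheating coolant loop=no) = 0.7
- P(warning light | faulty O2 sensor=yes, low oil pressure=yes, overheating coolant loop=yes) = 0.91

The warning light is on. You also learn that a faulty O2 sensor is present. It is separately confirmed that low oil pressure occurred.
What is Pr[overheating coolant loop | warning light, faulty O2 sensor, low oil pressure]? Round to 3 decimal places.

Enumerate both values of overheating coolant loop and weight by the priors:
  P(warning light | faulty O2 sensor, low oil pressure) = 0.82*0.92 + 0.91*0.08
        = 0.754400 + 0.072800 = 0.827200
Configurations with overheating coolant loop contribute 0.072800, so
  P(overheating coolant loop | warning light, faulty O2 sensor, low oil pressure) = 0.072800 / 0.827200 ≈ 0.088

Pr[overheating coolant loop | warning light, faulty O2 sensor, low oil pressure] ≈ 0.088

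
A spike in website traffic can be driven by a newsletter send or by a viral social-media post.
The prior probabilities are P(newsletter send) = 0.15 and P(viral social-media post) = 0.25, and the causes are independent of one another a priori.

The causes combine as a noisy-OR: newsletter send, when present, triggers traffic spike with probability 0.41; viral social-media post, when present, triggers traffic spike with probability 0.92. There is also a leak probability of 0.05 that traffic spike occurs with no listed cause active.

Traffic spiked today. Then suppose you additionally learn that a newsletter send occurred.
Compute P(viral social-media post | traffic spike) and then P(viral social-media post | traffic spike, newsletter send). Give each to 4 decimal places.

P(viral social-media post | traffic spike) ≈ 0.7406; P(viral social-media post | traffic spike, newsletter send) ≈ 0.4201

Under noisy-OR, P(traffic spike | causes) = 1 − (1−0.05)·∏(1−qᵢ) over the active causes.
Weight on viral social-media post=true, given the evidence: 0.196350 + 0.035818 = 0.232168
The normalizing constant is 0.05×0.85×0.75 + 0.924×0.85×0.25 + 0.4395×0.15×0.75 + 0.95516×0.15×0.25 = 0.313487
Posterior = 0.232168 / 0.313487 ≈ 0.7406

Now condition on the additional information:
Weight on viral social-media post=true, given the evidence: 0.95516×0.25 = 0.238790
Normalizer over all consistent configurations: 0.4395×0.75 + 0.95516×0.25 = 0.568415
P(viral social-media post | traffic spike, newsletter send) = 0.238790/0.568415 ≈ 0.4201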